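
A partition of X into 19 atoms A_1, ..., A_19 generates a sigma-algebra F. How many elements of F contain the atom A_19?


Each element of F is a union of some subset S of the 19 atoms.
The element contains A_19 iff A_19 is in S.
So we count subsets S of {A_1,...,A_19} with A_19 in S: choose freely among the other 18 atoms.
Count = 2^(19-1) = 2^18 = 262144.


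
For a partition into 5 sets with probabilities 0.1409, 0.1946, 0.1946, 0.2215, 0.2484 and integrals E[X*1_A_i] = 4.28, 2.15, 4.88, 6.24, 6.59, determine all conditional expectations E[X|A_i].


For each cell A_i: E[X|A_i] = E[X*1_A_i] / P(A_i)
Step 1: E[X|A_1] = 4.28 / 0.1409 = 30.376153
Step 2: E[X|A_2] = 2.15 / 0.1946 = 11.048304
Step 3: E[X|A_3] = 4.88 / 0.1946 = 25.077081
Step 4: E[X|A_4] = 6.24 / 0.2215 = 28.171558
Step 5: E[X|A_5] = 6.59 / 0.2484 = 26.529791
Verification: E[X] = sum E[X*1_A_i] = 4.28 + 2.15 + 4.88 + 6.24 + 6.59 = 24.14


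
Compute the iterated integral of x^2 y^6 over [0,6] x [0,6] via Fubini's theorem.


By Fubini's theorem, the double integral factors as a product of single integrals:
Step 1: integral_0^6 x^2 dx = [x^3/3] from 0 to 6
     = 6^3/3 = 72
Step 2: integral_0^6 y^6 dy = [y^7/7] from 0 to 6
     = 6^7/7 = 39990.857143
Step 3: Double integral = 72 * 39990.857143 = 2.879342e+06


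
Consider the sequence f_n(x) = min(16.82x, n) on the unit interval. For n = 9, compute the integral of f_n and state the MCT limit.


f(x) = 16.82x on [0,1]; f_n(x) = min(16.82x, n). At n = 9:
Step 1: f(x) reaches 9 at x = 9/16.82 = 0.535077
Step 2: integral(f_9) = integral(16.82x, 0, 0.535077) + integral(9, 0.535077, 1)
       = 16.82*0.535077^2/2 + 9*(1 - 0.535077)
       = 2.407848 + 4.184304
       = 6.592152
Step 3: As n -> infinity, f_n increases to f, so by MCT integral(f_n) -> integral(f) = 16.82/2 = 8.41.
Convergence: integral(f_9) = 6.592152 -> 8.41 as n -> infinity


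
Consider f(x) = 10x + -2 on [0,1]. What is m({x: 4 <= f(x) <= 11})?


f^(-1)([4, 11]) = {x : 4 <= 10x + -2 <= 11}
Solving: (4 - -2)/10 <= x <= (11 - -2)/10
= [0.6, 1.3]
Intersecting with [0,1]: [0.6, 1]
Measure = 1 - 0.6 = 0.4


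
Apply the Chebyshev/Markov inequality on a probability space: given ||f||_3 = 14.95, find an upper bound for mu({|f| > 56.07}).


Chebyshev/Markov inequality: mu(|f| > eps) <= (||f||_p / eps)^p
Step 1: ||f||_3 / eps = 14.95 / 56.07 = 0.266631
Step 2: Raise to power p = 3:
  (0.266631)^3 = 0.018955
Step 3: Therefore mu(|f| > 56.07) <= 0.018955


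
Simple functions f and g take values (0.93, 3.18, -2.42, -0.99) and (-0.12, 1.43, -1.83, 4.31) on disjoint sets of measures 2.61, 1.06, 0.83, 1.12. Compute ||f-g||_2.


Step 1: Compute differences f_i - g_i:
  0.93 - -0.12 = 1.05
  3.18 - 1.43 = 1.75
  -2.42 - -1.83 = -0.59
  -0.99 - 4.31 = -5.3
Step 2: Compute |diff|^2 * measure for each set:
  |1.05|^2 * 2.61 = 1.1025 * 2.61 = 2.877525
  |1.75|^2 * 1.06 = 3.0625 * 1.06 = 3.24625
  |-0.59|^2 * 0.83 = 0.3481 * 0.83 = 0.288923
  |-5.3|^2 * 1.12 = 28.09 * 1.12 = 31.4608
Step 3: Sum = 37.873498
Step 4: ||f-g||_2 = (37.873498)^(1/2) = 6.154145


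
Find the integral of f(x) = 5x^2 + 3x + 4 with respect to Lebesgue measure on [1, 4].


The Lebesgue integral of a Riemann-integrable function agrees with the Riemann integral.
Antiderivative F(x) = (5/3)x^3 + (3/2)x^2 + 4x
F(4) = (5/3)*4^3 + (3/2)*4^2 + 4*4
     = (5/3)*64 + (3/2)*16 + 4*4
     = 106.666667 + 24 + 16
     = 146.666667
F(1) = 7.166667
Integral = F(4) - F(1) = 146.666667 - 7.166667 = 139.5


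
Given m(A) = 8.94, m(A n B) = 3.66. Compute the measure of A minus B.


m(A \ B) = m(A) - m(A n B)
= 8.94 - 3.66
= 5.28


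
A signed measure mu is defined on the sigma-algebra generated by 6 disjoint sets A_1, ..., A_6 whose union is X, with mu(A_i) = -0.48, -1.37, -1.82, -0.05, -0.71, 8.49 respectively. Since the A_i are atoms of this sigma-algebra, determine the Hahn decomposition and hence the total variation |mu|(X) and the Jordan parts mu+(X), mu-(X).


Step 1: Every measurable set is a union of atoms (the cells / points), so a Hahn decomposition is
  obtained by grouping atoms by sign: P = union of atoms with mu > 0, N = union of the remaining atoms.
  Atoms in P (indices): 6;  atoms in N (indices): 1, 2, 3, 4, 5
  Positive values: 8.49
  Negative values: -0.48, -1.37, -1.82, -0.05, -0.71
Step 2: mu+(X) = mu(P) = sum of positive atom values = 8.49
Step 3: mu-(X) = -mu(N) = sum of |negative atom values| = 4.43
Step 4: |mu|(X) = mu+(X) + mu-(X) = 8.49 + 4.43 = 12.92


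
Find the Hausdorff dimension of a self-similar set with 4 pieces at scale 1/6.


For a self-similar set with N copies scaled by 1/r:
dim_H = log(N)/log(r) = log(4)/log(6)
= 1.386294/1.791759
= 0.773706


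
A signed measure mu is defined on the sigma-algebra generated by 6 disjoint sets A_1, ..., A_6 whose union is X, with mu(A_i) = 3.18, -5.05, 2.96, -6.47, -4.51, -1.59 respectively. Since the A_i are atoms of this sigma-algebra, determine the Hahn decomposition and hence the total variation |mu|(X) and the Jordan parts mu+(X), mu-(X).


Step 1: Every measurable set is a union of atoms (the cells / points), so a Hahn decomposition is
  obtained by grouping atoms by sign: P = union of atoms with mu > 0, N = union of the remaining atoms.
  Atoms in P (indices): 1, 3;  atoms in N (indices): 2, 4, 5, 6
  Positive values: 3.18, 2.96
  Negative values: -5.05, -6.47, -4.51, -1.59
Step 2: mu+(X) = mu(P) = sum of positive atom values = 6.14
Step 3: mu-(X) = -mu(N) = sum of |negative atom values| = 17.62
Step 4: |mu|(X) = mu+(X) + mu-(X) = 6.14 + 17.62 = 23.76


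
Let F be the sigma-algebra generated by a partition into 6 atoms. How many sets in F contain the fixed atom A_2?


Each element of F is a union of some subset S of the 6 atoms.
The element contains A_2 iff A_2 is in S.
So we count subsets S of {A_1,...,A_6} with A_2 in S: choose freely among the other 5 atoms.
Count = 2^(6-1) = 2^5 = 32.


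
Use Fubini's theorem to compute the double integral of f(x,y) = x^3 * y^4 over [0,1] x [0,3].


By Fubini's theorem, the double integral factors as a product of single integrals:
Step 1: integral_0^1 x^3 dx = [x^4/4] from 0 to 1
     = 1^4/4 = 0.25
Step 2: integral_0^3 y^4 dy = [y^5/5] from 0 to 3
     = 3^5/5 = 48.6
Step 3: Double integral = 0.25 * 48.6 = 12.15


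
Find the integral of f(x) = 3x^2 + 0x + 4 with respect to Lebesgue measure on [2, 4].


The Lebesgue integral of a Riemann-integrable function agrees with the Riemann integral.
Antiderivative F(x) = (3/3)x^3 + (0/2)x^2 + 4x
F(4) = (3/3)*4^3 + (0/2)*4^2 + 4*4
     = (3/3)*64 + (0/2)*16 + 4*4
     = 64 + 0.0 + 16
     = 80
F(2) = 16
Integral = F(4) - F(2) = 80 - 16 = 64


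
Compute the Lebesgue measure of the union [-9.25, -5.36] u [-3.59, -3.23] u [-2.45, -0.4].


For pairwise disjoint intervals, m(union) = sum of lengths.
= (-5.36 - -9.25) + (-3.23 - -3.59) + (-0.4 - -2.45)
= 3.89 + 0.36 + 2.05
= 6.3


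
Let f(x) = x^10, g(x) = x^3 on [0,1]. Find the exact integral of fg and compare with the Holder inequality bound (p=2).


Step 1: Exact integral of f*g = integral(x^13, 0, 1) = 1/14
     = 0.071429
Step 2: Holder bound with p=2, q=2:
  ||f||_p = (integral x^20 dx)^(1/2) = (1/21)^(1/2) = 0.218218
  ||g||_q = (integral x^6 dx)^(1/2) = (1/7)^(1/2) = 0.377964
Step 3: Holder bound = ||f||_p * ||g||_q = 0.218218 * 0.377964 = 0.082479
Verification: 0.071429 <= 0.082479 (Holder holds)


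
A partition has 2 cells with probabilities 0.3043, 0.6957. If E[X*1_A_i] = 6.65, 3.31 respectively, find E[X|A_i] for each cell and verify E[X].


For each cell A_i: E[X|A_i] = E[X*1_A_i] / P(A_i)
Step 1: E[X|A_1] = 6.65 / 0.3043 = 21.853434
Step 2: E[X|A_2] = 3.31 / 0.6957 = 4.757798
Verification: E[X] = sum E[X*1_A_i] = 6.65 + 3.31 = 9.96


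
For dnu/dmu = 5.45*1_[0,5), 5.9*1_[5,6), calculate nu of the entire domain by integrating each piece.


Integrate each piece of the Radon-Nikodym derivative:
Step 1: integral_0^5 5.45 dx = 5.45*(5-0) = 5.45*5 = 27.25
Step 2: integral_5^6 5.9 dx = 5.9*(6-5) = 5.9*1 = 5.9
Total: 27.25 + 5.9 = 33.15


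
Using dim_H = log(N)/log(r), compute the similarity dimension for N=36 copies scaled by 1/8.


For a self-similar set with N copies scaled by 1/r:
dim_H = log(N)/log(r) = log(36)/log(8)
= 3.583519/2.079442
= 1.723308


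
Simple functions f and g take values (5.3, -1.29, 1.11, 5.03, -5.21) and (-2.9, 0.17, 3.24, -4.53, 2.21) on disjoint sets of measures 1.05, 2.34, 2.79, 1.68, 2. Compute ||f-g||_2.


Step 1: Compute differences f_i - g_i:
  5.3 - -2.9 = 8.2
  -1.29 - 0.17 = -1.46
  1.11 - 3.24 = -2.13
  5.03 - -4.53 = 9.56
  -5.21 - 2.21 = -7.42
Step 2: Compute |diff|^2 * measure for each set:
  |8.2|^2 * 1.05 = 67.24 * 1.05 = 70.602
  |-1.46|^2 * 2.34 = 2.1316 * 2.34 = 4.987944
  |-2.13|^2 * 2.79 = 4.5369 * 2.79 = 12.657951
  |9.56|^2 * 1.68 = 91.3936 * 1.68 = 153.541248
  |-7.42|^2 * 2 = 55.0564 * 2 = 110.1128
Step 3: Sum = 351.901943
Step 4: ||f-g||_2 = (351.901943)^(1/2) = 18.75905


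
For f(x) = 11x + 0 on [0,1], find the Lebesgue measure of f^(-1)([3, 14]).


f^(-1)([3, 14]) = {x : 3 <= 11x + 0 <= 14}
Solving: (3 - 0)/11 <= x <= (14 - 0)/11
= [0.272727, 1.272727]
Intersecting with [0,1]: [0.272727, 1]
Measure = 1 - 0.272727 = 0.727273


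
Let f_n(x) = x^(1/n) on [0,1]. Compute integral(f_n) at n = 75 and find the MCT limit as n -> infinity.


At n = 75: f_75(x) = x^(1/75).
Step 1: integral(x^(1/75), 0, 1) = [x^(1/75+1) / (1/75+1)] from 0 to 1
     = 1 / (1/75 + 1) = 1 / ((75+1)/75) = 75/(75+1)
     = 75/76 = 0.986842
Step 2: As n -> infinity, f_n(x) = x^(1/n) -> 1 for x in (0,1], and f_n is increasing in n.
By MCT, lim_n integral(f_n) = integral(lim_n f_n) = integral(1, 0, 1) = 1.
Step 3: Verify convergence: 75/76 = 0.986842 -> 1


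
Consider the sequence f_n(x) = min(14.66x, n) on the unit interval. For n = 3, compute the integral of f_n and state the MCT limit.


f(x) = 14.66x on [0,1]; f_n(x) = min(14.66x, n). At n = 3:
Step 1: f(x) reaches 3 at x = 3/14.66 = 0.204638
Step 2: integral(f_3) = integral(14.66x, 0, 0.204638) + integral(3, 0.204638, 1)
       = 14.66*0.204638^2/2 + 3*(1 - 0.204638)
       = 0.306958 + 2.386085
       = 2.693042
Step 3: As n -> infinity, f_n increases to f, so by MCT integral(f_n) -> integral(f) = 14.66/2 = 7.33.
Convergence: integral(f_3) = 2.693042 -> 7.33 as n -> infinity


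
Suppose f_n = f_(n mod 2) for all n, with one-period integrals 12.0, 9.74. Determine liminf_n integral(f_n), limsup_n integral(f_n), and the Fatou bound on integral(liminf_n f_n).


The sequence (integral(f_n)) is periodic with period 2, repeating the values 12.0, 9.74 indefinitely.
Step 1: For a periodic sequence, every tail (a_m, a_(m+1), ...) contains all 2 period values infinitely often.
Step 2: Hence inf of every tail = min of the period values = min(12.0, 9.74) = 9.74.
        liminf_n integral(f_n) = sup over m of (inf of tail from m) = 9.74.
Step 3: Similarly sup of every tail = max of the period values = 12.
        limsup_n integral(f_n) = 12.
Step 4: Fatou's lemma: integral(liminf_n f_n) <= liminf_n integral(f_n) = 9.74.
        So the integral of the pointwise liminf is at most 9.74.


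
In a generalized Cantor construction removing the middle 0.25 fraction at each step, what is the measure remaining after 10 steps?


Step 1: At each step, fraction remaining = 1 - 0.25 = 0.75
Step 2: After 10 steps, measure = (0.75)^10
Result = 0.056314


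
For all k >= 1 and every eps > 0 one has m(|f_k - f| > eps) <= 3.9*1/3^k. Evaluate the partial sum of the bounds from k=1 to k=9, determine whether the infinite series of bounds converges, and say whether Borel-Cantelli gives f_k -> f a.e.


Step 1: List the terms 3.9*1/3^k for k = 1 to 9:
  k=1: 1.3
  k=2: 0.433333
  k=3: 0.144444
  k=4: 0.048148
  k=5: 0.016049
  k=6: 0.00535
  k=7: 0.001783
  k=8: 5.944216e-04
  k=9: 1.981405e-04
Step 2: Partial sum = 1.3 + 0.433333 + 0.144444 + 0.048148 + 0.016049 + 0.00535 + 0.001783 + 5.944216e-04 + 1.981405e-04
     = 1.949901
Step 3: The full series sum_(k>=1) 3.9*1/3^k converges (geometric series with ratio 1/3 < 1; a constant multiple of a convergent series converges).
Step 4: Fix eps > 0. Since sum_k m(|f_k - f| > eps) < infinity, the Borel-Cantelli lemma gives
        m(limsup_k {|f_k - f| > eps}) = 0, i.e. for a.e. x, |f_k(x) - f(x)| <= eps for all large k.
        Applying this with eps = 1/j for j = 1, 2, ... and intersecting the countably many full-measure sets,
        for a.e. x we get limsup_k |f_k(x) - f(x)| <= 1/j for every j, hence f_k -> f almost everywhere.
Conclusion: series converges; Borel-Cantelli yields f_k -> f a.e.


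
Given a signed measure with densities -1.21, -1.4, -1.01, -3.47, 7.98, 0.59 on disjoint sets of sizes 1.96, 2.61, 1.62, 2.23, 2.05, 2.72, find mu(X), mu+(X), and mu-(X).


Step 1: Compute signed measure on each set:
  Set 1: -1.21 * 1.96 = -2.3716
  Set 2: -1.4 * 2.61 = -3.654
  Set 3: -1.01 * 1.62 = -1.6362
  Set 4: -3.47 * 2.23 = -7.7381
  Set 5: 7.98 * 2.05 = 16.359
  Set 6: 0.59 * 2.72 = 1.6048
Step 2: Total signed measure = (-2.3716) + (-3.654) + (-1.6362) + (-7.7381) + (16.359) + (1.6048)
     = 2.5639
Step 3: Positive part mu+(X) = sum of positive contributions = 17.9638
Step 4: Negative part mu-(X) = |sum of negative contributions| = 15.3999


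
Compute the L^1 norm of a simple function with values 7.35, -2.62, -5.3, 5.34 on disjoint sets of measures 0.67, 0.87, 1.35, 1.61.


Step 1: Compute |f_i|^1 for each value:
  |7.35|^1 = 7.35
  |-2.62|^1 = 2.62
  |-5.3|^1 = 5.3
  |5.34|^1 = 5.34
Step 2: Multiply by measures and sum:
  7.35 * 0.67 = 4.9245
  2.62 * 0.87 = 2.2794
  5.3 * 1.35 = 7.155
  5.34 * 1.61 = 8.5974
Sum = 4.9245 + 2.2794 + 7.155 + 8.5974 = 22.9563
Step 3: Take the p-th root:
||f||_1 = (22.9563)^(1/1) = 22.9563


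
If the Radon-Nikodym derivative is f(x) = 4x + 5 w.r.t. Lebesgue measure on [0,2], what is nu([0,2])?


nu(A) = integral_A (dnu/dmu) dmu = integral_0^2 (4x + 5) dx
Step 1: Antiderivative F(x) = (4/2)x^2 + 5x
Step 2: F(2) = (4/2)*2^2 + 5*2 = 8 + 10 = 18
Step 3: F(0) = (4/2)*0^2 + 5*0 = 0.0 + 0 = 0.0
Step 4: nu([0,2]) = F(2) - F(0) = 18 - 0.0 = 18


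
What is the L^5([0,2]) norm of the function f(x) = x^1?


Step 1: ||f||_5 = (integral_0^2 |x^1|^5 dx)^(1/5)
     = (integral_0^2 x^5 dx)^(1/5)
Step 2: integral_0^2 x^5 dx = [x^6/(6)] from 0 to 2 = 2^6/6
     = 64/6 = 10.666667
Step 3: ||f||_5 = (10.666667)^(1/5) = 1.605483


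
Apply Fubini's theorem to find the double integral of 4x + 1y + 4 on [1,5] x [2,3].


By Fubini, integrate in x first, then y.
Step 1: Fix y, integrate over x in [1,5]:
  integral(4x + 1y + 4, x=1..5)
  = 4*(5^2 - 1^2)/2 + (1y + 4)*(5 - 1)
  = 48 + (1y + 4)*4
  = 48 + 4y + 16
  = 64 + 4y
Step 2: Integrate over y in [2,3]:
  integral(64 + 4y, y=2..3)
  = 64*1 + 4*(3^2 - 2^2)/2
  = 64 + 10
  = 74


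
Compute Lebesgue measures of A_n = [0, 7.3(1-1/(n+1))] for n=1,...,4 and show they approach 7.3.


By continuity of measure from below: if A_n increases to A, then m(A_n) -> m(A).
Here A = [0, 7.3], so m(A) = 7.3
Step 1: a_1 = 7.3*(1 - 1/2) = 3.65, m(A_1) = 3.65
Step 2: a_2 = 7.3*(1 - 1/3) = 4.8667, m(A_2) = 4.8667
Step 3: a_3 = 7.3*(1 - 1/4) = 5.475, m(A_3) = 5.475
Step 4: a_4 = 7.3*(1 - 1/5) = 5.84, m(A_4) = 5.84
Limit: m(A_n) -> m([0,7.3]) = 7.3


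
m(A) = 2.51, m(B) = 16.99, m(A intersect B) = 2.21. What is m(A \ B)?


m(A \ B) = m(A) - m(A n B)
= 2.51 - 2.21
= 0.3


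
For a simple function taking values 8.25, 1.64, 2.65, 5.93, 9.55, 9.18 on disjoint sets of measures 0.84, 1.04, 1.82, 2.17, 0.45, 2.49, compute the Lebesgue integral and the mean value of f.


Step 1: Integral = sum(value_i * measure_i)
= 8.25*0.84 + 1.64*1.04 + 2.65*1.82 + 5.93*2.17 + 9.55*0.45 + 9.18*2.49
= 6.93 + 1.7056 + 4.823 + 12.8681 + 4.2975 + 22.8582
= 53.4824
Step 2: Total measure of domain = 0.84 + 1.04 + 1.82 + 2.17 + 0.45 + 2.49 = 8.81
Step 3: Average value = 53.4824 / 8.81 = 6.070647


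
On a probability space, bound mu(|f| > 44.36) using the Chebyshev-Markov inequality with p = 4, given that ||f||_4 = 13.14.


Chebyshev/Markov inequality: mu(|f| > eps) <= (||f||_p / eps)^p
Step 1: ||f||_4 / eps = 13.14 / 44.36 = 0.296213
Step 2: Raise to power p = 4:
  (0.296213)^4 = 0.007699
Step 3: Therefore mu(|f| > 44.36) <= 0.007699


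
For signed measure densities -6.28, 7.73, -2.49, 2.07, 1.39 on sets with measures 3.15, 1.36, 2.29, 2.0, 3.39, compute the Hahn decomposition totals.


Step 1: Compute signed measure on each set:
  Set 1: -6.28 * 3.15 = -19.782
  Set 2: 7.73 * 1.36 = 10.5128
  Set 3: -2.49 * 2.29 = -5.7021
  Set 4: 2.07 * 2.0 = 4.14
  Set 5: 1.39 * 3.39 = 4.7121
Step 2: Total signed measure = (-19.782) + (10.5128) + (-5.7021) + (4.14) + (4.7121)
     = -6.1192
Step 3: Positive part mu+(X) = sum of positive contributions = 19.3649
Step 4: Negative part mu-(X) = |sum of negative contributions| = 25.4841


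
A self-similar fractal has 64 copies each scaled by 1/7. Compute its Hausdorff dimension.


For a self-similar set with N copies scaled by 1/r:
dim_H = log(N)/log(r) = log(64)/log(7)
= 4.158883/1.94591
= 2.137243


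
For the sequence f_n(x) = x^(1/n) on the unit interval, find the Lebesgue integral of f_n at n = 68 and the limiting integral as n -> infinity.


At n = 68: f_68(x) = x^(1/68).
Step 1: integral(x^(1/68), 0, 1) = [x^(1/68+1) / (1/68+1)] from 0 to 1
     = 1 / (1/68 + 1) = 1 / ((68+1)/68) = 68/(68+1)
     = 68/69 = 0.985507
Step 2: As n -> infinity, f_n(x) = x^(1/n) -> 1 for x in (0,1], and f_n is increasing in n.
By MCT, lim_n integral(f_n) = integral(lim_n f_n) = integral(1, 0, 1) = 1.
Step 3: Verify convergence: 68/69 = 0.985507 -> 1


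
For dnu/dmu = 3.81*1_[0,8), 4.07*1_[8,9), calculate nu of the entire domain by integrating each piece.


Integrate each piece of the Radon-Nikodym derivative:
Step 1: integral_0^8 3.81 dx = 3.81*(8-0) = 3.81*8 = 30.48
Step 2: integral_8^9 4.07 dx = 4.07*(9-8) = 4.07*1 = 4.07
Total: 30.48 + 4.07 = 34.55


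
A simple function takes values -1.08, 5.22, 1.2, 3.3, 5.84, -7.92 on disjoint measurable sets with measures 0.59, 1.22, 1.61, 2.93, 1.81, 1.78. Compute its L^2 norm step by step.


Step 1: Compute |f_i|^2 for each value:
  |-1.08|^2 = 1.1664
  |5.22|^2 = 27.2484
  |1.2|^2 = 1.44
  |3.3|^2 = 10.89
  |5.84|^2 = 34.1056
  |-7.92|^2 = 62.7264
Step 2: Multiply by measures and sum:
  1.1664 * 0.59 = 0.688176
  27.2484 * 1.22 = 33.243048
  1.44 * 1.61 = 2.3184
  10.89 * 2.93 = 31.9077
  34.1056 * 1.81 = 61.731136
  62.7264 * 1.78 = 111.652992
Sum = 0.688176 + 33.243048 + 2.3184 + 31.9077 + 61.731136 + 111.652992 = 241.541452
Step 3: Take the p-th root:
||f||_2 = (241.541452)^(1/2) = 15.541604


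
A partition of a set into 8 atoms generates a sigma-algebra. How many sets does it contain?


Each element of the sigma-algebra is a union of some subset of the 8 atoms.
The number of such subsets is 2^8 = 256.


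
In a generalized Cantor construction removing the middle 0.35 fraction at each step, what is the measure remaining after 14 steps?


Step 1: At each step, fraction remaining = 1 - 0.35 = 0.65
Step 2: After 14 steps, measure = (0.65)^14
Result = 0.002403


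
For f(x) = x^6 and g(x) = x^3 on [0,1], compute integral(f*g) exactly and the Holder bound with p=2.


Step 1: Exact integral of f*g = integral(x^9, 0, 1) = 1/10
     = 0.1
Step 2: Holder bound with p=2, q=2:
  ||f||_p = (integral x^12 dx)^(1/2) = (1/13)^(1/2) = 0.27735
  ||g||_q = (integral x^6 dx)^(1/2) = (1/7)^(1/2) = 0.377964
Step 3: Holder bound = ||f||_p * ||g||_q = 0.27735 * 0.377964 = 0.104828
Verification: 0.1 <= 0.104828 (Holder holds)


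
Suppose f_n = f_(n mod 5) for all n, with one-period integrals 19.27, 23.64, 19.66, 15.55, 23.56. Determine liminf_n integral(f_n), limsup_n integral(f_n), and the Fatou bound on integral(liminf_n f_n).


The sequence (integral(f_n)) is periodic with period 5, repeating the values 19.27, 23.64, 19.66, 15.55, 23.56 indefinitely.
Step 1: For a periodic sequence, every tail (a_m, a_(m+1), ...) contains all 5 period values infinitely often.
Step 2: Hence inf of every tail = min of the period values = min(19.27, 23.64, 19.66, 15.55, 23.56) = 15.55.
        liminf_n integral(f_n) = sup over m of (inf of tail from m) = 15.55.
Step 3: Similarly sup of every tail = max of the period values = 23.64.
        limsup_n integral(f_n) = 23.64.
Step 4: Fatou's lemma: integral(liminf_n f_n) <= liminf_n integral(f_n) = 15.55.
        So the integral of the pointwise liminf is at most 15.55.


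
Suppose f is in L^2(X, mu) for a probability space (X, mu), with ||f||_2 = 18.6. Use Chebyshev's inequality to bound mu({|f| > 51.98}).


Chebyshev/Markov inequality: mu(|f| > eps) <= (||f||_p / eps)^p
Step 1: ||f||_2 / eps = 18.6 / 51.98 = 0.35783
Step 2: Raise to power p = 2:
  (0.35783)^2 = 0.128042
Step 3: Therefore mu(|f| > 51.98) <= 0.128042


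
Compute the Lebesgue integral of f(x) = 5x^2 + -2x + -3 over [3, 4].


The Lebesgue integral of a Riemann-integrable function agrees with the Riemann integral.
Antiderivative F(x) = (5/3)x^3 + (-2/2)x^2 + -3x
F(4) = (5/3)*4^3 + (-2/2)*4^2 + -3*4
     = (5/3)*64 + (-2/2)*16 + -3*4
     = 106.666667 + -16 + -12
     = 78.666667
F(3) = 27
Integral = F(4) - F(3) = 78.666667 - 27 = 51.666667


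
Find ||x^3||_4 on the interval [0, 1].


Step 1: ||f||_4 = (integral_0^1 |x^3|^4 dx)^(1/4)
     = (integral_0^1 x^12 dx)^(1/4)
Step 2: integral_0^1 x^12 dx = [x^13/(13)] from 0 to 1 = 1^13/13
     = 1/13 = 0.076923
Step 3: ||f||_4 = (0.076923)^(1/4) = 0.52664


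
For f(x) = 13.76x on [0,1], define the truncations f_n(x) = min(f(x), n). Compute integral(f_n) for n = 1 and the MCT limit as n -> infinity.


f(x) = 13.76x on [0,1]; f_n(x) = min(13.76x, n). At n = 1:
Step 1: f(x) reaches 1 at x = 1/13.76 = 0.072674
Step 2: integral(f_1) = integral(13.76x, 0, 0.072674) + integral(1, 0.072674, 1)
       = 13.76*0.072674^2/2 + 1*(1 - 0.072674)
       = 0.036337 + 0.927326
       = 0.963663
Step 3: As n -> infinity, f_n increases to f, so by MCT integral(f_n) -> integral(f) = 13.76/2 = 6.88.
Convergence: integral(f_1) = 0.963663 -> 6.88 as n -> infinity


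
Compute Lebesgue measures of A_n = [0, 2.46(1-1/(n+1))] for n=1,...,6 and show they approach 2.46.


By continuity of measure from below: if A_n increases to A, then m(A_n) -> m(A).
Here A = [0, 2.46], so m(A) = 2.46
Step 1: a_1 = 2.46*(1 - 1/2) = 1.23, m(A_1) = 1.23
Step 2: a_2 = 2.46*(1 - 1/3) = 1.64, m(A_2) = 1.64
Step 3: a_3 = 2.46*(1 - 1/4) = 1.845, m(A_3) = 1.845
Step 4: a_4 = 2.46*(1 - 1/5) = 1.968, m(A_4) = 1.968
Step 5: a_5 = 2.46*(1 - 1/6) = 2.05, m(A_5) = 2.05
Step 6: a_6 = 2.46*(1 - 1/7) = 2.1086, m(A_6) = 2.1086
Limit: m(A_n) -> m([0,2.46]) = 2.46


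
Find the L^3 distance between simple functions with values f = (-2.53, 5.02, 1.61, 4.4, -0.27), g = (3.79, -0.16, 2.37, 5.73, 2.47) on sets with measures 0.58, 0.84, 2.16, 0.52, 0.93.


Step 1: Compute differences f_i - g_i:
  -2.53 - 3.79 = -6.32
  5.02 - -0.16 = 5.18
  1.61 - 2.37 = -0.76
  4.4 - 5.73 = -1.33
  -0.27 - 2.47 = -2.74
Step 2: Compute |diff|^3 * measure for each set:
  |-6.32|^3 * 0.58 = 252.435968 * 0.58 = 146.412861
  |5.18|^3 * 0.84 = 138.991832 * 0.84 = 116.753139
  |-0.76|^3 * 2.16 = 0.438976 * 2.16 = 0.948188
  |-1.33|^3 * 0.52 = 2.352637 * 0.52 = 1.223371
  |-2.74|^3 * 0.93 = 20.570824 * 0.93 = 19.130866
Step 3: Sum = 284.468426
Step 4: ||f-g||_3 = (284.468426)^(1/3) = 6.57675


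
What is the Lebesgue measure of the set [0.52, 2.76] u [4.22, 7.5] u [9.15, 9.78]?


For pairwise disjoint intervals, m(union) = sum of lengths.
= (2.76 - 0.52) + (7.5 - 4.22) + (9.78 - 9.15)
= 2.24 + 3.28 + 0.63
= 6.15


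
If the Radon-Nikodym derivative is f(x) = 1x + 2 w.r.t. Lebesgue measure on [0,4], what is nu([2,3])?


nu(A) = integral_A (dnu/dmu) dmu = integral_2^3 (1x + 2) dx
Step 1: Antiderivative F(x) = (1/2)x^2 + 2x
Step 2: F(3) = (1/2)*3^2 + 2*3 = 4.5 + 6 = 10.5
Step 3: F(2) = (1/2)*2^2 + 2*2 = 2 + 4 = 6
Step 4: nu([2,3]) = F(3) - F(2) = 10.5 - 6 = 4.5


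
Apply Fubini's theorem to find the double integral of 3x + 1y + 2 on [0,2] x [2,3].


By Fubini, integrate in x first, then y.
Step 1: Fix y, integrate over x in [0,2]:
  integral(3x + 1y + 2, x=0..2)
  = 3*(2^2 - 0^2)/2 + (1y + 2)*(2 - 0)
  = 6 + (1y + 2)*2
  = 6 + 2y + 4
  = 10 + 2y
Step 2: Integrate over y in [2,3]:
  integral(10 + 2y, y=2..3)
  = 10*1 + 2*(3^2 - 2^2)/2
  = 10 + 5
  = 15


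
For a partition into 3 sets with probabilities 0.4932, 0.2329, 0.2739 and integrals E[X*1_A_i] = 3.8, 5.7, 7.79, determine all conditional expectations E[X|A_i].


For each cell A_i: E[X|A_i] = E[X*1_A_i] / P(A_i)
Step 1: E[X|A_1] = 3.8 / 0.4932 = 7.704785
Step 2: E[X|A_2] = 5.7 / 0.2329 = 24.474023
Step 3: E[X|A_3] = 7.79 / 0.2739 = 28.441037
Verification: E[X] = sum E[X*1_A_i] = 3.8 + 5.7 + 7.79 = 17.29


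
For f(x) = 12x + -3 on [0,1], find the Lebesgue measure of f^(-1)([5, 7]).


f^(-1)([5, 7]) = {x : 5 <= 12x + -3 <= 7}
Solving: (5 - -3)/12 <= x <= (7 - -3)/12
= [0.666667, 0.833333]
Intersecting with [0,1]: [0.666667, 0.833333]
Measure = 0.833333 - 0.666667 = 0.166667


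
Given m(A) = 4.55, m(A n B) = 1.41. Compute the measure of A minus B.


m(A \ B) = m(A) - m(A n B)
= 4.55 - 1.41
= 3.14


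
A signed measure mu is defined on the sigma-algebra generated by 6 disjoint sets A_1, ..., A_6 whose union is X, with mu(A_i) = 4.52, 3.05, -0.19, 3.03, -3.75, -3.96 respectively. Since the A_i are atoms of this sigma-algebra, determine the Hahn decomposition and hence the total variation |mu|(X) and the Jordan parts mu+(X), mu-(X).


Step 1: Every measurable set is a union of atoms (the cells / points), so a Hahn decomposition is
  obtained by grouping atoms by sign: P = union of atoms with mu > 0, N = union of the remaining atoms.
  Atoms in P (indices): 1, 2, 4;  atoms in N (indices): 3, 5, 6
  Positive values: 4.52, 3.05, 3.03
  Negative values: -0.19, -3.75, -3.96
Step 2: mu+(X) = mu(P) = sum of positive atom values = 10.6
Step 3: mu-(X) = -mu(N) = sum of |negative atom values| = 7.9
Step 4: |mu|(X) = mu+(X) + mu-(X) = 10.6 + 7.9 = 18.5


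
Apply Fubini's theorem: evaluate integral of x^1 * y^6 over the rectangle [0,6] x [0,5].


By Fubini's theorem, the double integral factors as a product of single integrals:
Step 1: integral_0^6 x^1 dx = [x^2/2] from 0 to 6
     = 6^2/2 = 18
Step 2: integral_0^5 y^6 dy = [y^7/7] from 0 to 5
     = 5^7/7 = 11160.714286
Step 3: Double integral = 18 * 11160.714286 = 200892.857143


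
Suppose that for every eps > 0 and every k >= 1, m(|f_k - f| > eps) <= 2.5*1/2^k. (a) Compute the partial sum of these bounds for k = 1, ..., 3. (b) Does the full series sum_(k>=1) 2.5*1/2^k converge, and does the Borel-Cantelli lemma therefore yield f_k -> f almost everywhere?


Step 1: List the terms 2.5*1/2^k for k = 1 to 3:
  k=1: 1.25
  k=2: 0.625
  k=3: 0.3125
Step 2: Partial sum = 1.25 + 0.625 + 0.3125
     = 2.1875
Step 3: The full series sum_(k>=1) 2.5*1/2^k converges (geometric series with ratio 1/2 < 1; a constant multiple of a convergent series converges).
Step 4: Fix eps > 0. Since sum_k m(|f_k - f| > eps) < infinity, the Borel-Cantelli lemma gives
        m(limsup_k {|f_k - f| > eps}) = 0, i.e. for a.e. x, |f_k(x) - f(x)| <= eps for all large k.
        Applying this with eps = 1/j for j = 1, 2, ... and intersecting the countably many full-measure sets,
        for a.e. x we get limsup_k |f_k(x) - f(x)| <= 1/j for every j, hence f_k -> f almost everywhere.
Conclusion: series converges; Borel-Cantelli yields f_k -> f a.e.


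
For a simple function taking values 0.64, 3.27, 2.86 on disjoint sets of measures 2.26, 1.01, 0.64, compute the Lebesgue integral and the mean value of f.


Step 1: Integral = sum(value_i * measure_i)
= 0.64*2.26 + 3.27*1.01 + 2.86*0.64
= 1.4464 + 3.3027 + 1.8304
= 6.5795
Step 2: Total measure of domain = 2.26 + 1.01 + 0.64 = 3.91
Step 3: Average value = 6.5795 / 3.91 = 1.682737


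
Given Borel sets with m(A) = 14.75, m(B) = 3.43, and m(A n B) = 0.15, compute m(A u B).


By inclusion-exclusion: m(A u B) = m(A) + m(B) - m(A n B)
= 14.75 + 3.43 - 0.15
= 18.03


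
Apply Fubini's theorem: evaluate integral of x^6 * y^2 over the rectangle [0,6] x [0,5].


By Fubini's theorem, the double integral factors as a product of single integrals:
Step 1: integral_0^6 x^6 dx = [x^7/7] from 0 to 6
     = 6^7/7 = 39990.857143
Step 2: integral_0^5 y^2 dy = [y^3/3] from 0 to 5
     = 5^3/3 = 41.666667
Step 3: Double integral = 39990.857143 * 41.666667 = 1.666286e+06


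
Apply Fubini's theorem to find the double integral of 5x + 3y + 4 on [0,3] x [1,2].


By Fubini, integrate in x first, then y.
Step 1: Fix y, integrate over x in [0,3]:
  integral(5x + 3y + 4, x=0..3)
  = 5*(3^2 - 0^2)/2 + (3y + 4)*(3 - 0)
  = 22.5 + (3y + 4)*3
  = 22.5 + 9y + 12
  = 34.5 + 9y
Step 2: Integrate over y in [1,2]:
  integral(34.5 + 9y, y=1..2)
  = 34.5*1 + 9*(2^2 - 1^2)/2
  = 34.5 + 13.5
  = 48


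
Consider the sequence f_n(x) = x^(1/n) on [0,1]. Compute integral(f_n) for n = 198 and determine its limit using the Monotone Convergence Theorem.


At n = 198: f_198(x) = x^(1/198).
Step 1: integral(x^(1/198), 0, 1) = [x^(1/198+1) / (1/198+1)] from 0 to 1
     = 1 / (1/198 + 1) = 1 / ((198+1)/198) = 198/(198+1)
     = 198/199 = 0.994975
Step 2: As n -> infinity, f_n(x) = x^(1/n) -> 1 for x in (0,1], and f_n is increasing in n.
By MCT, lim_n integral(f_n) = integral(lim_n f_n) = integral(1, 0, 1) = 1.
Step 3: Verify convergence: 198/199 = 0.994975 -> 1


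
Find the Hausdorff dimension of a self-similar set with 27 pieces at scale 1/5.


For a self-similar set with N copies scaled by 1/r:
dim_H = log(N)/log(r) = log(27)/log(5)
= 3.295837/1.609438
= 2.047819


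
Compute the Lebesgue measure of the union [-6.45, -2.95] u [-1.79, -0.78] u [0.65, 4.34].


For pairwise disjoint intervals, m(union) = sum of lengths.
= (-2.95 - -6.45) + (-0.78 - -1.79) + (4.34 - 0.65)
= 3.5 + 1.01 + 3.69
= 8.2


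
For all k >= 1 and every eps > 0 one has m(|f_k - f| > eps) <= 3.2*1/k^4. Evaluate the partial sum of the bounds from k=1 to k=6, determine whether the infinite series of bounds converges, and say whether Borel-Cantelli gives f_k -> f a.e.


Step 1: List the terms 3.2*1/k^4 for k = 1 to 6:
  k=1: 3.2
  k=2: 0.2
  k=3: 0.039506
  k=4: 0.0125
  k=5: 0.00512
  k=6: 0.002469
Step 2: Partial sum = 3.2 + 0.2 + 0.039506 + 0.0125 + 0.00512 + 0.002469
     = 3.459595
Step 3: The full series sum_(k>=1) 3.2*1/k^4 converges (p-series with p = 4 > 1; a constant multiple of a convergent series converges).
Step 4: Fix eps > 0. Since sum_k m(|f_k - f| > eps) < infinity, the Borel-Cantelli lemma gives
        m(limsup_k {|f_k - f| > eps}) = 0, i.e. for a.e. x, |f_k(x) - f(x)| <= eps for all large k.
        Applying this with eps = 1/j for j = 1, 2, ... and intersecting the countably many full-measure sets,
        for a.e. x we get limsup_k |f_k(x) - f(x)| <= 1/j for every j, hence f_k -> f almost everywhere.
Conclusion: series converges; Borel-Cantelli yields f_k -> f a.e.


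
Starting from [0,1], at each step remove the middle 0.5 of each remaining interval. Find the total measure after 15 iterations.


Step 1: At each step, fraction remaining = 1 - 0.5 = 0.5
Step 2: After 15 steps, measure = (0.5)^15
Result = 3.051758e-05


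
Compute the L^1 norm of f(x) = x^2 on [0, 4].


Step 1: ||f||_1 = (integral_0^4 |x^2|^1 dx)^(1/1)
     = (integral_0^4 x^2 dx)^(1/1)
Step 2: integral_0^4 x^2 dx = [x^3/(3)] from 0 to 4 = 4^3/3
     = 64/3 = 21.333333
Step 3: ||f||_1 = (21.333333)^(1/1) = 21.333333


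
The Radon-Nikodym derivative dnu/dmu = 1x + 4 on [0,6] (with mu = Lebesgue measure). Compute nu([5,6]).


nu(A) = integral_A (dnu/dmu) dmu = integral_5^6 (1x + 4) dx
Step 1: Antiderivative F(x) = (1/2)x^2 + 4x
Step 2: F(6) = (1/2)*6^2 + 4*6 = 18 + 24 = 42
Step 3: F(5) = (1/2)*5^2 + 4*5 = 12.5 + 20 = 32.5
Step 4: nu([5,6]) = F(6) - F(5) = 42 - 32.5 = 9.5


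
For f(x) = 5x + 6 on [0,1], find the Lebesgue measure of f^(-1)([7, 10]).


f^(-1)([7, 10]) = {x : 7 <= 5x + 6 <= 10}
Solving: (7 - 6)/5 <= x <= (10 - 6)/5
= [0.2, 0.8]
Intersecting with [0,1]: [0.2, 0.8]
Measure = 0.8 - 0.2 = 0.6


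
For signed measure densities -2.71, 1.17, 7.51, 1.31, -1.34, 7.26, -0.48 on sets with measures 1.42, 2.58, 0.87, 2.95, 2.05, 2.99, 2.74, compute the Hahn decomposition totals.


Step 1: Compute signed measure on each set:
  Set 1: -2.71 * 1.42 = -3.8482
  Set 2: 1.17 * 2.58 = 3.0186
  Set 3: 7.51 * 0.87 = 6.5337
  Set 4: 1.31 * 2.95 = 3.8645
  Set 5: -1.34 * 2.05 = -2.747
  Set 6: 7.26 * 2.99 = 21.7074
  Set 7: -0.48 * 2.74 = -1.3152
Step 2: Total signed measure = (-3.8482) + (3.0186) + (6.5337) + (3.8645) + (-2.747) + (21.7074) + (-1.3152)
     = 27.2138
Step 3: Positive part mu+(X) = sum of positive contributions = 35.1242
Step 4: Negative part mu-(X) = |sum of negative contributions| = 7.9104


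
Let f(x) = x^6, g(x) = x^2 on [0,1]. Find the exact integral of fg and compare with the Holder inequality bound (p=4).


Step 1: Exact integral of f*g = integral(x^8, 0, 1) = 1/9
     = 0.111111
Step 2: Holder bound with p=4, q=1.333333:
  ||f||_p = (integral x^24 dx)^(1/4) = (1/25)^(1/4) = 0.447214
  ||g||_q = (integral x^2.666667 dx)^(1/1.333333) = (1/3.666667)^(1/1.333333) = 0.377395
Step 3: Holder bound = ||f||_p * ||g||_q = 0.447214 * 0.377395 = 0.168776
Verification: 0.111111 <= 0.168776 (Holder holds)


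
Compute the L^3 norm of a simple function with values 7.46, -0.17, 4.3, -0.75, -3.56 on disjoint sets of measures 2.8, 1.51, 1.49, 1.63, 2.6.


Step 1: Compute |f_i|^3 for each value:
  |7.46|^3 = 415.160936
  |-0.17|^3 = 0.004913
  |4.3|^3 = 79.507
  |-0.75|^3 = 0.421875
  |-3.56|^3 = 45.118016
Step 2: Multiply by measures and sum:
  415.160936 * 2.8 = 1162.450621
  0.004913 * 1.51 = 0.007419
  79.507 * 1.49 = 118.46543
  0.421875 * 1.63 = 0.687656
  45.118016 * 2.6 = 117.306842
Sum = 1162.450621 + 0.007419 + 118.46543 + 0.687656 + 117.306842 = 1398.917967
Step 3: Take the p-th root:
||f||_3 = (1398.917967)^(1/3) = 11.184007


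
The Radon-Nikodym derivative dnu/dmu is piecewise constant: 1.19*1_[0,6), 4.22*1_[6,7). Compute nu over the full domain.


Integrate each piece of the Radon-Nikodym derivative:
Step 1: integral_0^6 1.19 dx = 1.19*(6-0) = 1.19*6 = 7.14
Step 2: integral_6^7 4.22 dx = 4.22*(7-6) = 4.22*1 = 4.22
Total: 7.14 + 4.22 = 11.36


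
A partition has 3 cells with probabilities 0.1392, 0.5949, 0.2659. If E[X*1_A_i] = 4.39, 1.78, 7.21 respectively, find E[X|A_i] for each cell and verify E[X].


For each cell A_i: E[X|A_i] = E[X*1_A_i] / P(A_i)
Step 1: E[X|A_1] = 4.39 / 0.1392 = 31.537356
Step 2: E[X|A_2] = 1.78 / 0.5949 = 2.9921
Step 3: E[X|A_3] = 7.21 / 0.2659 = 27.115457
Verification: E[X] = sum E[X*1_A_i] = 4.39 + 1.78 + 7.21 = 13.38


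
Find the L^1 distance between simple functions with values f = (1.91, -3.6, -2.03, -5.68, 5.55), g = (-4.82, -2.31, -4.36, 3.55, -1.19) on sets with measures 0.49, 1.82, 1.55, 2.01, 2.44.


Step 1: Compute differences f_i - g_i:
  1.91 - -4.82 = 6.73
  -3.6 - -2.31 = -1.29
  -2.03 - -4.36 = 2.33
  -5.68 - 3.55 = -9.23
  5.55 - -1.19 = 6.74
Step 2: Compute |diff|^1 * measure for each set:
  |6.73|^1 * 0.49 = 6.73 * 0.49 = 3.2977
  |-1.29|^1 * 1.82 = 1.29 * 1.82 = 2.3478
  |2.33|^1 * 1.55 = 2.33 * 1.55 = 3.6115
  |-9.23|^1 * 2.01 = 9.23 * 2.01 = 18.5523
  |6.74|^1 * 2.44 = 6.74 * 2.44 = 16.4456
Step 3: Sum = 44.2549
Step 4: ||f-g||_1 = (44.2549)^(1/1) = 44.2549


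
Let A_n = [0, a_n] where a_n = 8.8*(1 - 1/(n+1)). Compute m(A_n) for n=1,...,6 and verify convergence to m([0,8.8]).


By continuity of measure from below: if A_n increases to A, then m(A_n) -> m(A).
Here A = [0, 8.8], so m(A) = 8.8
Step 1: a_1 = 8.8*(1 - 1/2) = 4.4, m(A_1) = 4.4
Step 2: a_2 = 8.8*(1 - 1/3) = 5.8667, m(A_2) = 5.8667
Step 3: a_3 = 8.8*(1 - 1/4) = 6.6, m(A_3) = 6.6
Step 4: a_4 = 8.8*(1 - 1/5) = 7.04, m(A_4) = 7.04
Step 5: a_5 = 8.8*(1 - 1/6) = 7.3333, m(A_5) = 7.3333
Step 6: a_6 = 8.8*(1 - 1/7) = 7.5429, m(A_6) = 7.5429
Limit: m(A_n) -> m([0,8.8]) = 8.8


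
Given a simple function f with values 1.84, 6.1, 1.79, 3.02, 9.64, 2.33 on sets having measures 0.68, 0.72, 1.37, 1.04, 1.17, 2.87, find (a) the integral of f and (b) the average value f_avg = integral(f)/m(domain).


Step 1: Integral = sum(value_i * measure_i)
= 1.84*0.68 + 6.1*0.72 + 1.79*1.37 + 3.02*1.04 + 9.64*1.17 + 2.33*2.87
= 1.2512 + 4.392 + 2.4523 + 3.1408 + 11.2788 + 6.6871
= 29.2022
Step 2: Total measure of domain = 0.68 + 0.72 + 1.37 + 1.04 + 1.17 + 2.87 = 7.85
Step 3: Average value = 29.2022 / 7.85 = 3.720025


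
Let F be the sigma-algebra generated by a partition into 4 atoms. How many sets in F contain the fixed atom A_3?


Each element of F is a union of some subset S of the 4 atoms.
The element contains A_3 iff A_3 is in S.
So we count subsets S of {A_1,...,A_4} with A_3 in S: choose freely among the other 3 atoms.
Count = 2^(4-1) = 2^3 = 8.


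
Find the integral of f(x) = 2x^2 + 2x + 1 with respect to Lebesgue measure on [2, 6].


The Lebesgue integral of a Riemann-integrable function agrees with the Riemann integral.
Antiderivative F(x) = (2/3)x^3 + (2/2)x^2 + 1x
F(6) = (2/3)*6^3 + (2/2)*6^2 + 1*6
     = (2/3)*216 + (2/2)*36 + 1*6
     = 144 + 36 + 6
     = 186
F(2) = 11.333333
Integral = F(6) - F(2) = 186 - 11.333333 = 174.666667


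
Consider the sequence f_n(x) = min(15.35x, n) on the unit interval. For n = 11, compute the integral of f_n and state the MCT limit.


f(x) = 15.35x on [0,1]; f_n(x) = min(15.35x, n). At n = 11:
Step 1: f(x) reaches 11 at x = 11/15.35 = 0.716612
Step 2: integral(f_11) = integral(15.35x, 0, 0.716612) + integral(11, 0.716612, 1)
       = 15.35*0.716612^2/2 + 11*(1 - 0.716612)
       = 3.941368 + 3.117264
       = 7.058632
Step 3: As n -> infinity, f_n increases to f, so by MCT integral(f_n) -> integral(f) = 15.35/2 = 7.675.
Convergence: integral(f_11) = 7.058632 -> 7.675 as n -> infinity


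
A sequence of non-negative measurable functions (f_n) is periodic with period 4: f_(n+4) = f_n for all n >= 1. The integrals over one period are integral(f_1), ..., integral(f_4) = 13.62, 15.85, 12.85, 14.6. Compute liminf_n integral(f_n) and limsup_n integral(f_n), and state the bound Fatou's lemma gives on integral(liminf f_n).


The sequence (integral(f_n)) is periodic with period 4, repeating the values 13.62, 15.85, 12.85, 14.6 indefinitely.
Step 1: For a periodic sequence, every tail (a_m, a_(m+1), ...) contains all 4 period values infinitely often.
Step 2: Hence inf of every tail = min of the period values = min(13.62, 15.85, 12.85, 14.6) = 12.85.
        liminf_n integral(f_n) = sup over m of (inf of tail from m) = 12.85.
Step 3: Similarly sup of every tail = max of the period values = 15.85.
        limsup_n integral(f_n) = 15.85.
Step 4: Fatou's lemma: integral(liminf_n f_n) <= liminf_n integral(f_n) = 12.85.
        So the integral of the pointwise liminf is at most 12.85.


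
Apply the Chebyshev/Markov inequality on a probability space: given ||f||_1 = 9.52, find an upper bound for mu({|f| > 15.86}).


Chebyshev/Markov inequality: mu(|f| > eps) <= (||f||_p / eps)^p
Step 1: ||f||_1 / eps = 9.52 / 15.86 = 0.600252
Step 2: Raise to power p = 1:
  (0.600252)^1 = 0.600252
Step 3: Therefore mu(|f| > 15.86) <= 0.600252


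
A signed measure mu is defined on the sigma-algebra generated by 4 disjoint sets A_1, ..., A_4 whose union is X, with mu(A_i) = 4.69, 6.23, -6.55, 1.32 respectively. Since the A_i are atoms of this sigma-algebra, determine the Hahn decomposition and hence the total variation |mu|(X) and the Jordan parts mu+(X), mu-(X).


Step 1: Every measurable set is a union of atoms (the cells / points), so a Hahn decomposition is
  obtained by grouping atoms by sign: P = union of atoms with mu > 0, N = union of the remaining atoms.
  Atoms in P (indices): 1, 2, 4;  atoms in N (indices): 3
  Positive values: 4.69, 6.23, 1.32
  Negative values: -6.55
Step 2: mu+(X) = mu(P) = sum of positive atom values = 12.24
Step 3: mu-(X) = -mu(N) = sum of |negative atom values| = 6.55
Step 4: |mu|(X) = mu+(X) + mu-(X) = 12.24 + 6.55 = 18.79
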